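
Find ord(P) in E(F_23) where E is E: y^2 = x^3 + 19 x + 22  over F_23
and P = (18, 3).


Compute successive multiples of P until we hit O:
  1P = (18, 3)
  2P = (5, 9)
  3P = (16, 12)
  4P = (15, 18)
  5P = (15, 5)
  6P = (16, 11)
  7P = (5, 14)
  8P = (18, 20)
  ... (continuing to 9P)
  9P = O

ord(P) = 9


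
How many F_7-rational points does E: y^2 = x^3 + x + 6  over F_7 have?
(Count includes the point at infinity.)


For each x in F_7, count y with y^2 = x^3 + 1 x + 6 mod 7:
  x = 1: RHS = 1, y in [1, 6]  -> 2 point(s)
  x = 2: RHS = 2, y in [3, 4]  -> 2 point(s)
  x = 3: RHS = 1, y in [1, 6]  -> 2 point(s)
  x = 4: RHS = 4, y in [2, 5]  -> 2 point(s)
  x = 6: RHS = 4, y in [2, 5]  -> 2 point(s)
Affine points: 10. Add the point at infinity: total = 11.

#E(F_7) = 11


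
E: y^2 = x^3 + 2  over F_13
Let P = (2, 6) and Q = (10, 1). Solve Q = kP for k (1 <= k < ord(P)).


Enumerate multiples of P until we hit Q = (10, 1):
  1P = (2, 6)
  2P = (10, 12)
  3P = (4, 12)
  4P = (3, 4)
  5P = (12, 1)
  6P = (9, 4)
  7P = (5, 6)
  8P = (6, 7)
  9P = (1, 4)
  10P = (1, 9)
  11P = (6, 6)
  12P = (5, 7)
  13P = (9, 9)
  14P = (12, 12)
  15P = (3, 9)
  16P = (4, 1)
  17P = (10, 1)
Match found at i = 17.

k = 17


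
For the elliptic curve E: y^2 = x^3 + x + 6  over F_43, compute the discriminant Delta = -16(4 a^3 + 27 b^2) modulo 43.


4 a^3 + 27 b^2 = 4*1^3 + 27*6^2 = 4 + 972 = 976
Delta = -16 * (976) = -15616
Delta mod 43 = 36

Delta = 36 (mod 43)


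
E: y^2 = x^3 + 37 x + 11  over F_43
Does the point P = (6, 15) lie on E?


Check whether y^2 = x^3 + 37 x + 11 (mod 43) for (x, y) = (6, 15).
LHS: y^2 = 15^2 mod 43 = 10
RHS: x^3 + 37 x + 11 = 6^3 + 37*6 + 11 mod 43 = 19
LHS != RHS

No, not on the curve


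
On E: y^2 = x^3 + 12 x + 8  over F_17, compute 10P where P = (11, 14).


k = 10 = 1010_2 (binary, LSB first: 0101)
Double-and-add from P = (11, 14):
  bit 0 = 0: acc unchanged = O
  bit 1 = 1: acc = O + (4, 16) = (4, 16)
  bit 2 = 0: acc unchanged = (4, 16)
  bit 3 = 1: acc = (4, 16) + (1, 15) = (14, 9)

10P = (14, 9)


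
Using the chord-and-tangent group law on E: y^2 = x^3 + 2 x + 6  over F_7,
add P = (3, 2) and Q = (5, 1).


P != Q, so use the chord formula.
s = (y2 - y1) / (x2 - x1) = (6) / (2) mod 7 = 3
x3 = s^2 - x1 - x2 mod 7 = 3^2 - 3 - 5 = 1
y3 = s (x1 - x3) - y1 mod 7 = 3 * (3 - 1) - 2 = 4

P + Q = (1, 4)


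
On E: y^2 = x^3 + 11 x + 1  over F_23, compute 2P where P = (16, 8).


Doubling: s = (3 x1^2 + a) / (2 y1)
s = (3*16^2 + 11) / (2*8) mod 23 = 7
x3 = s^2 - 2 x1 mod 23 = 7^2 - 2*16 = 17
y3 = s (x1 - x3) - y1 mod 23 = 7 * (16 - 17) - 8 = 8

2P = (17, 8)


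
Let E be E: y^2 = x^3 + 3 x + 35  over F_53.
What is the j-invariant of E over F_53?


Delta = -16(4 a^3 + 27 b^2) mod 53 = 26
-1728 * (4 a)^3 = -1728 * (4*3)^3 mod 53 = 36
j = 36 * 26^(-1) mod 53 = 34

j = 34 (mod 53)


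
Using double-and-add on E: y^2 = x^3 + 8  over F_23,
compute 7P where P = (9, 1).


k = 7 = 111_2 (binary, LSB first: 111)
Double-and-add from P = (9, 1):
  bit 0 = 1: acc = O + (9, 1) = (9, 1)
  bit 1 = 1: acc = (9, 1) + (7, 12) = (20, 2)
  bit 2 = 1: acc = (20, 2) + (21, 0) = (9, 22)

7P = (9, 22)


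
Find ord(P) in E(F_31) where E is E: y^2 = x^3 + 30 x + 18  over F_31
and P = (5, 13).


Compute successive multiples of P until we hit O:
  1P = (5, 13)
  2P = (28, 5)
  3P = (30, 24)
  4P = (14, 19)
  5P = (9, 5)
  6P = (21, 19)
  7P = (25, 26)
  8P = (17, 4)
  ... (continuing to 19P)
  19P = O

ord(P) = 19


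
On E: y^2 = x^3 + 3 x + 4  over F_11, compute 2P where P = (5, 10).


Doubling: s = (3 x1^2 + a) / (2 y1)
s = (3*5^2 + 3) / (2*10) mod 11 = 5
x3 = s^2 - 2 x1 mod 11 = 5^2 - 2*5 = 4
y3 = s (x1 - x3) - y1 mod 11 = 5 * (5 - 4) - 10 = 6

2P = (4, 6)


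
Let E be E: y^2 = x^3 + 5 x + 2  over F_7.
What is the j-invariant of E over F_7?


Delta = -16(4 a^3 + 27 b^2) mod 7 = 2
-1728 * (4 a)^3 = -1728 * (4*5)^3 mod 7 = 6
j = 6 * 2^(-1) mod 7 = 3

j = 3 (mod 7)


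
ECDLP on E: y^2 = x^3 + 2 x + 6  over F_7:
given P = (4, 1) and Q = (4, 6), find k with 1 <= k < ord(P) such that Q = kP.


Enumerate multiples of P until we hit Q = (4, 6):
  1P = (4, 1)
  2P = (1, 4)
  3P = (3, 5)
  4P = (2, 5)
  5P = (5, 1)
  6P = (5, 6)
  7P = (2, 2)
  8P = (3, 2)
  9P = (1, 3)
  10P = (4, 6)
Match found at i = 10.

k = 10


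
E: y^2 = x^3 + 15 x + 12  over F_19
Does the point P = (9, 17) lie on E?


Check whether y^2 = x^3 + 15 x + 12 (mod 19) for (x, y) = (9, 17).
LHS: y^2 = 17^2 mod 19 = 4
RHS: x^3 + 15 x + 12 = 9^3 + 15*9 + 12 mod 19 = 2
LHS != RHS

No, not on the curve


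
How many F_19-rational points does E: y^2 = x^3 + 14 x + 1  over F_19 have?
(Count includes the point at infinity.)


For each x in F_19, count y with y^2 = x^3 + 14 x + 1 mod 19:
  x = 0: RHS = 1, y in [1, 18]  -> 2 point(s)
  x = 1: RHS = 16, y in [4, 15]  -> 2 point(s)
  x = 4: RHS = 7, y in [8, 11]  -> 2 point(s)
  x = 5: RHS = 6, y in [5, 14]  -> 2 point(s)
  x = 6: RHS = 16, y in [4, 15]  -> 2 point(s)
  x = 7: RHS = 5, y in [9, 10]  -> 2 point(s)
  x = 8: RHS = 17, y in [6, 13]  -> 2 point(s)
  x = 9: RHS = 1, y in [1, 18]  -> 2 point(s)
  x = 10: RHS = 1, y in [1, 18]  -> 2 point(s)
  x = 11: RHS = 4, y in [2, 17]  -> 2 point(s)
  x = 12: RHS = 16, y in [4, 15]  -> 2 point(s)
  x = 13: RHS = 5, y in [9, 10]  -> 2 point(s)
  x = 18: RHS = 5, y in [9, 10]  -> 2 point(s)
Affine points: 26. Add the point at infinity: total = 27.

#E(F_19) = 27


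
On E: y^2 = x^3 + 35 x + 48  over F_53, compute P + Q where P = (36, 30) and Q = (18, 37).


P != Q, so use the chord formula.
s = (y2 - y1) / (x2 - x1) = (7) / (35) mod 53 = 32
x3 = s^2 - x1 - x2 mod 53 = 32^2 - 36 - 18 = 16
y3 = s (x1 - x3) - y1 mod 53 = 32 * (36 - 16) - 30 = 27

P + Q = (16, 27)


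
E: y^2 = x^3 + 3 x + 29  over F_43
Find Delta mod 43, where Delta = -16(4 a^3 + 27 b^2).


4 a^3 + 27 b^2 = 4*3^3 + 27*29^2 = 108 + 22707 = 22815
Delta = -16 * (22815) = -365040
Delta mod 43 = 30

Delta = 30 (mod 43)


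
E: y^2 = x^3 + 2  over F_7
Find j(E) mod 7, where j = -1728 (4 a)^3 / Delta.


Delta = -16(4 a^3 + 27 b^2) mod 7 = 1
-1728 * (4 a)^3 = -1728 * (4*0)^3 mod 7 = 0
j = 0 * 1^(-1) mod 7 = 0

j = 0 (mod 7)


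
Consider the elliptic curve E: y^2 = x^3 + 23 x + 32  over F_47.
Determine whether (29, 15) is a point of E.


Check whether y^2 = x^3 + 23 x + 32 (mod 47) for (x, y) = (29, 15).
LHS: y^2 = 15^2 mod 47 = 37
RHS: x^3 + 23 x + 32 = 29^3 + 23*29 + 32 mod 47 = 37
LHS = RHS

Yes, on the curve


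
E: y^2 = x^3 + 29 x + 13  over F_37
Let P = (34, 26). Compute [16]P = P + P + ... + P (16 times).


k = 16 = 10000_2 (binary, LSB first: 00001)
Double-and-add from P = (34, 26):
  bit 0 = 0: acc unchanged = O
  bit 1 = 0: acc unchanged = O
  bit 2 = 0: acc unchanged = O
  bit 3 = 0: acc unchanged = O
  bit 4 = 1: acc = O + (15, 7) = (15, 7)

16P = (15, 7)


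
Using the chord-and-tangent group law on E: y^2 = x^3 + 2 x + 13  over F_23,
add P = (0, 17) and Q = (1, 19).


P != Q, so use the chord formula.
s = (y2 - y1) / (x2 - x1) = (2) / (1) mod 23 = 2
x3 = s^2 - x1 - x2 mod 23 = 2^2 - 0 - 1 = 3
y3 = s (x1 - x3) - y1 mod 23 = 2 * (0 - 3) - 17 = 0

P + Q = (3, 0)


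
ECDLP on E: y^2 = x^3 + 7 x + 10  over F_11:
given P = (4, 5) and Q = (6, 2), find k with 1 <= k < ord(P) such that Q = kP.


Enumerate multiples of P until we hit Q = (6, 2):
  1P = (4, 5)
  2P = (3, 6)
  3P = (5, 7)
  4P = (6, 2)
Match found at i = 4.

k = 4


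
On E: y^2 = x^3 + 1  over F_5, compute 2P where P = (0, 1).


Doubling: s = (3 x1^2 + a) / (2 y1)
s = (3*0^2 + 0) / (2*1) mod 5 = 0
x3 = s^2 - 2 x1 mod 5 = 0^2 - 2*0 = 0
y3 = s (x1 - x3) - y1 mod 5 = 0 * (0 - 0) - 1 = 4

2P = (0, 4)


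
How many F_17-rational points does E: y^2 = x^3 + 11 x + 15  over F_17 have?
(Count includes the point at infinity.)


For each x in F_17, count y with y^2 = x^3 + 11 x + 15 mod 17:
  x = 0: RHS = 15, y in [7, 10]  -> 2 point(s)
  x = 4: RHS = 4, y in [2, 15]  -> 2 point(s)
  x = 5: RHS = 8, y in [5, 12]  -> 2 point(s)
  x = 6: RHS = 8, y in [5, 12]  -> 2 point(s)
  x = 13: RHS = 9, y in [3, 14]  -> 2 point(s)
  x = 15: RHS = 2, y in [6, 11]  -> 2 point(s)
Affine points: 12. Add the point at infinity: total = 13.

#E(F_17) = 13


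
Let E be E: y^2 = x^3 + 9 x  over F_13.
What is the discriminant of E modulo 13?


4 a^3 + 27 b^2 = 4*9^3 + 27*0^2 = 2916 + 0 = 2916
Delta = -16 * (2916) = -46656
Delta mod 13 = 1

Delta = 1 (mod 13)


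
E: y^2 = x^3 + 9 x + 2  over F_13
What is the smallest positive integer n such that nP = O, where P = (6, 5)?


Compute successive multiples of P until we hit O:
  1P = (6, 5)
  2P = (1, 8)
  3P = (10, 0)
  4P = (1, 5)
  5P = (6, 8)
  6P = O

ord(P) = 6


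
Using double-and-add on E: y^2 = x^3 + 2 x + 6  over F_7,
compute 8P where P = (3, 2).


k = 8 = 1000_2 (binary, LSB first: 0001)
Double-and-add from P = (3, 2):
  bit 0 = 0: acc unchanged = O
  bit 1 = 0: acc unchanged = O
  bit 2 = 0: acc unchanged = O
  bit 3 = 1: acc = O + (1, 3) = (1, 3)

8P = (1, 3)


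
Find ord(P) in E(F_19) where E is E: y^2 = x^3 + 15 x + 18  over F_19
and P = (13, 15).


Compute successive multiples of P until we hit O:
  1P = (13, 15)
  2P = (10, 3)
  3P = (12, 8)
  4P = (5, 3)
  5P = (8, 2)
  6P = (4, 16)
  7P = (6, 18)
  8P = (6, 1)
  ... (continuing to 15P)
  15P = O

ord(P) = 15


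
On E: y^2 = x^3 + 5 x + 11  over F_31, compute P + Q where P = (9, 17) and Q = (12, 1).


P != Q, so use the chord formula.
s = (y2 - y1) / (x2 - x1) = (15) / (3) mod 31 = 5
x3 = s^2 - x1 - x2 mod 31 = 5^2 - 9 - 12 = 4
y3 = s (x1 - x3) - y1 mod 31 = 5 * (9 - 4) - 17 = 8

P + Q = (4, 8)


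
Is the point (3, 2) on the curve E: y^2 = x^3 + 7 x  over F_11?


Check whether y^2 = x^3 + 7 x + 0 (mod 11) for (x, y) = (3, 2).
LHS: y^2 = 2^2 mod 11 = 4
RHS: x^3 + 7 x + 0 = 3^3 + 7*3 + 0 mod 11 = 4
LHS = RHS

Yes, on the curve


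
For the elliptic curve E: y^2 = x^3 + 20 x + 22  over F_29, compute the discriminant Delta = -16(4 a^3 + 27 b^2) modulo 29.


4 a^3 + 27 b^2 = 4*20^3 + 27*22^2 = 32000 + 13068 = 45068
Delta = -16 * (45068) = -721088
Delta mod 29 = 26

Delta = 26 (mod 29)


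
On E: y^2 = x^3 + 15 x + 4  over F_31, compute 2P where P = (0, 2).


Doubling: s = (3 x1^2 + a) / (2 y1)
s = (3*0^2 + 15) / (2*2) mod 31 = 27
x3 = s^2 - 2 x1 mod 31 = 27^2 - 2*0 = 16
y3 = s (x1 - x3) - y1 mod 31 = 27 * (0 - 16) - 2 = 0

2P = (16, 0)


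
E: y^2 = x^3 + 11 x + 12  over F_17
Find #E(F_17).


For each x in F_17, count y with y^2 = x^3 + 11 x + 12 mod 17:
  x = 2: RHS = 8, y in [5, 12]  -> 2 point(s)
  x = 3: RHS = 4, y in [2, 15]  -> 2 point(s)
  x = 4: RHS = 1, y in [1, 16]  -> 2 point(s)
  x = 8: RHS = 0, y in [0]  -> 1 point(s)
  x = 10: RHS = 0, y in [0]  -> 1 point(s)
  x = 11: RHS = 2, y in [6, 11]  -> 2 point(s)
  x = 12: RHS = 2, y in [6, 11]  -> 2 point(s)
  x = 15: RHS = 16, y in [4, 13]  -> 2 point(s)
  x = 16: RHS = 0, y in [0]  -> 1 point(s)
Affine points: 15. Add the point at infinity: total = 16.

#E(F_17) = 16


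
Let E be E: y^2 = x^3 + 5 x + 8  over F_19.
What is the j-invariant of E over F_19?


Delta = -16(4 a^3 + 27 b^2) mod 19 = 15
-1728 * (4 a)^3 = -1728 * (4*5)^3 mod 19 = 1
j = 1 * 15^(-1) mod 19 = 14

j = 14 (mod 19)


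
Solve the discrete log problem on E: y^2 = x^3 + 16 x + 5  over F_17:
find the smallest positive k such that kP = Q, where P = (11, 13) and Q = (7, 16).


Enumerate multiples of P until we hit Q = (7, 16):
  1P = (11, 13)
  2P = (10, 14)
  3P = (14, 7)
  4P = (13, 8)
  5P = (12, 15)
  6P = (15, 13)
  7P = (8, 4)
  8P = (7, 16)
Match found at i = 8.

k = 8


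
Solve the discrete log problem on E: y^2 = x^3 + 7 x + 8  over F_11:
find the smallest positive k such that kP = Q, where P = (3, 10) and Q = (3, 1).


Enumerate multiples of P until we hit Q = (3, 1):
  1P = (3, 10)
  2P = (8, 9)
  3P = (4, 10)
  4P = (4, 1)
  5P = (8, 2)
  6P = (3, 1)
Match found at i = 6.

k = 6


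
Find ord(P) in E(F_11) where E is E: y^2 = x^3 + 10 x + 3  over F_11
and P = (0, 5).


Compute successive multiples of P until we hit O:
  1P = (0, 5)
  2P = (1, 5)
  3P = (10, 6)
  4P = (2, 8)
  5P = (3, 7)
  6P = (6, 2)
  7P = (8, 10)
  8P = (7, 3)
  ... (continuing to 17P)
  17P = O

ord(P) = 17


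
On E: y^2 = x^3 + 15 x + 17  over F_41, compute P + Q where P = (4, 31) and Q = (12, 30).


P != Q, so use the chord formula.
s = (y2 - y1) / (x2 - x1) = (40) / (8) mod 41 = 5
x3 = s^2 - x1 - x2 mod 41 = 5^2 - 4 - 12 = 9
y3 = s (x1 - x3) - y1 mod 41 = 5 * (4 - 9) - 31 = 26

P + Q = (9, 26)


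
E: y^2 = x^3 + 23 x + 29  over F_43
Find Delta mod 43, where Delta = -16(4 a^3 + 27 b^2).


4 a^3 + 27 b^2 = 4*23^3 + 27*29^2 = 48668 + 22707 = 71375
Delta = -16 * (71375) = -1142000
Delta mod 43 = 37

Delta = 37 (mod 43)


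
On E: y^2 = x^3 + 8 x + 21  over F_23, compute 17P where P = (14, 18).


k = 17 = 10001_2 (binary, LSB first: 10001)
Double-and-add from P = (14, 18):
  bit 0 = 1: acc = O + (14, 18) = (14, 18)
  bit 1 = 0: acc unchanged = (14, 18)
  bit 2 = 0: acc unchanged = (14, 18)
  bit 3 = 0: acc unchanged = (14, 18)
  bit 4 = 1: acc = (14, 18) + (3, 7) = (7, 12)

17P = (7, 12)


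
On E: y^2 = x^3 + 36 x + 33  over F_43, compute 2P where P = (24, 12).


Doubling: s = (3 x1^2 + a) / (2 y1)
s = (3*24^2 + 36) / (2*12) mod 43 = 9
x3 = s^2 - 2 x1 mod 43 = 9^2 - 2*24 = 33
y3 = s (x1 - x3) - y1 mod 43 = 9 * (24 - 33) - 12 = 36

2P = (33, 36)


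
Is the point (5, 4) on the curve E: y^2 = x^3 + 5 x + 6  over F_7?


Check whether y^2 = x^3 + 5 x + 6 (mod 7) for (x, y) = (5, 4).
LHS: y^2 = 4^2 mod 7 = 2
RHS: x^3 + 5 x + 6 = 5^3 + 5*5 + 6 mod 7 = 2
LHS = RHS

Yes, on the curve


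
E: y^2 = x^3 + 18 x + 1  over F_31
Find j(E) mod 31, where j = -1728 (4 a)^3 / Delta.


Delta = -16(4 a^3 + 27 b^2) mod 31 = 25
-1728 * (4 a)^3 = -1728 * (4*18)^3 mod 31 = 2
j = 2 * 25^(-1) mod 31 = 10

j = 10 (mod 31)


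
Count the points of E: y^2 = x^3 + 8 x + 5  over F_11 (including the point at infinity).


For each x in F_11, count y with y^2 = x^3 + 8 x + 5 mod 11:
  x = 0: RHS = 5, y in [4, 7]  -> 2 point(s)
  x = 1: RHS = 3, y in [5, 6]  -> 2 point(s)
  x = 3: RHS = 1, y in [1, 10]  -> 2 point(s)
  x = 5: RHS = 5, y in [4, 7]  -> 2 point(s)
  x = 6: RHS = 5, y in [4, 7]  -> 2 point(s)
  x = 8: RHS = 9, y in [3, 8]  -> 2 point(s)
  x = 9: RHS = 3, y in [5, 6]  -> 2 point(s)
Affine points: 14. Add the point at infinity: total = 15.

#E(F_11) = 15


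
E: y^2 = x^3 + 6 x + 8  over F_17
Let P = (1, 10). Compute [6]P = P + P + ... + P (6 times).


k = 6 = 110_2 (binary, LSB first: 011)
Double-and-add from P = (1, 10):
  bit 0 = 0: acc unchanged = O
  bit 1 = 1: acc = O + (7, 6) = (7, 6)
  bit 2 = 1: acc = (7, 6) + (3, 11) = (16, 1)

6P = (16, 1)


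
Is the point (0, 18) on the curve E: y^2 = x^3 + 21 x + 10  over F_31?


Check whether y^2 = x^3 + 21 x + 10 (mod 31) for (x, y) = (0, 18).
LHS: y^2 = 18^2 mod 31 = 14
RHS: x^3 + 21 x + 10 = 0^3 + 21*0 + 10 mod 31 = 10
LHS != RHS

No, not on the curve


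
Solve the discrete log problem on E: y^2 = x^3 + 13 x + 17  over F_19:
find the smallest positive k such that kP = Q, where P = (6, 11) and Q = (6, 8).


Enumerate multiples of P until we hit Q = (6, 8):
  1P = (6, 11)
  2P = (4, 0)
  3P = (6, 8)
Match found at i = 3.

k = 3


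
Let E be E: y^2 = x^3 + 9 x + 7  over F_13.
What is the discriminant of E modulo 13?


4 a^3 + 27 b^2 = 4*9^3 + 27*7^2 = 2916 + 1323 = 4239
Delta = -16 * (4239) = -67824
Delta mod 13 = 10

Delta = 10 (mod 13)


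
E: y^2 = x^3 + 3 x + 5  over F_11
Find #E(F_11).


For each x in F_11, count y with y^2 = x^3 + 3 x + 5 mod 11:
  x = 0: RHS = 5, y in [4, 7]  -> 2 point(s)
  x = 1: RHS = 9, y in [3, 8]  -> 2 point(s)
  x = 4: RHS = 4, y in [2, 9]  -> 2 point(s)
  x = 10: RHS = 1, y in [1, 10]  -> 2 point(s)
Affine points: 8. Add the point at infinity: total = 9.

#E(F_11) = 9


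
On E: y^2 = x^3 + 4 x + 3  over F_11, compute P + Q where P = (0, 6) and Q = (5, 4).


P != Q, so use the chord formula.
s = (y2 - y1) / (x2 - x1) = (9) / (5) mod 11 = 4
x3 = s^2 - x1 - x2 mod 11 = 4^2 - 0 - 5 = 0
y3 = s (x1 - x3) - y1 mod 11 = 4 * (0 - 0) - 6 = 5

P + Q = (0, 5)


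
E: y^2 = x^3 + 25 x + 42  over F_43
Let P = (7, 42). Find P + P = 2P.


Doubling: s = (3 x1^2 + a) / (2 y1)
s = (3*7^2 + 25) / (2*42) mod 43 = 0
x3 = s^2 - 2 x1 mod 43 = 0^2 - 2*7 = 29
y3 = s (x1 - x3) - y1 mod 43 = 0 * (7 - 29) - 42 = 1

2P = (29, 1)


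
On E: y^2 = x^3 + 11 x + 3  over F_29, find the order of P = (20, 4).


Compute successive multiples of P until we hit O:
  1P = (20, 4)
  2P = (2, 2)
  3P = (2, 27)
  4P = (20, 25)
  5P = O

ord(P) = 5


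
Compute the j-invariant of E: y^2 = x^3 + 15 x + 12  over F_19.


Delta = -16(4 a^3 + 27 b^2) mod 19 = 9
-1728 * (4 a)^3 = -1728 * (4*15)^3 mod 19 = 8
j = 8 * 9^(-1) mod 19 = 3

j = 3 (mod 19)


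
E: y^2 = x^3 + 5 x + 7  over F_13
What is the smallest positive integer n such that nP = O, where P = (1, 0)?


Compute successive multiples of P until we hit O:
  1P = (1, 0)
  2P = O

ord(P) = 2


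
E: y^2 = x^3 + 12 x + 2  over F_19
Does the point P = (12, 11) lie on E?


Check whether y^2 = x^3 + 12 x + 2 (mod 19) for (x, y) = (12, 11).
LHS: y^2 = 11^2 mod 19 = 7
RHS: x^3 + 12 x + 2 = 12^3 + 12*12 + 2 mod 19 = 12
LHS != RHS

No, not on the curve


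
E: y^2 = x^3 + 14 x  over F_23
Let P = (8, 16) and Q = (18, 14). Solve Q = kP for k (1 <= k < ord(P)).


Enumerate multiples of P until we hit Q = (18, 14):
  1P = (8, 16)
  2P = (9, 2)
  3P = (18, 9)
  4P = (6, 1)
  5P = (2, 6)
  6P = (3, 0)
  7P = (2, 17)
  8P = (6, 22)
  9P = (18, 14)
Match found at i = 9.

k = 9


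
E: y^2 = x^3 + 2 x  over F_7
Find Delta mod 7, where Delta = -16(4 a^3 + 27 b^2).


4 a^3 + 27 b^2 = 4*2^3 + 27*0^2 = 32 + 0 = 32
Delta = -16 * (32) = -512
Delta mod 7 = 6

Delta = 6 (mod 7)


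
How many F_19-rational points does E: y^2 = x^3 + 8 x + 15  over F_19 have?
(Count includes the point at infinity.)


For each x in F_19, count y with y^2 = x^3 + 8 x + 15 mod 19:
  x = 1: RHS = 5, y in [9, 10]  -> 2 point(s)
  x = 2: RHS = 1, y in [1, 18]  -> 2 point(s)
  x = 3: RHS = 9, y in [3, 16]  -> 2 point(s)
  x = 4: RHS = 16, y in [4, 15]  -> 2 point(s)
  x = 5: RHS = 9, y in [3, 16]  -> 2 point(s)
  x = 11: RHS = 9, y in [3, 16]  -> 2 point(s)
  x = 13: RHS = 17, y in [6, 13]  -> 2 point(s)
  x = 18: RHS = 6, y in [5, 14]  -> 2 point(s)
Affine points: 16. Add the point at infinity: total = 17.

#E(F_19) = 17


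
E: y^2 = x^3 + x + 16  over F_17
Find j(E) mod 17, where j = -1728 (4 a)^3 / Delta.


Delta = -16(4 a^3 + 27 b^2) mod 17 = 14
-1728 * (4 a)^3 = -1728 * (4*1)^3 mod 17 = 10
j = 10 * 14^(-1) mod 17 = 8

j = 8 (mod 17)


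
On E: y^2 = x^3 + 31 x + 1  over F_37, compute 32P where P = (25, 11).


k = 32 = 100000_2 (binary, LSB first: 000001)
Double-and-add from P = (25, 11):
  bit 0 = 0: acc unchanged = O
  bit 1 = 0: acc unchanged = O
  bit 2 = 0: acc unchanged = O
  bit 3 = 0: acc unchanged = O
  bit 4 = 0: acc unchanged = O
  bit 5 = 1: acc = O + (19, 7) = (19, 7)

32P = (19, 7)


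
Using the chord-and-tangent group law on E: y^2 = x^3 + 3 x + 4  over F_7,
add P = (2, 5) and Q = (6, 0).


P != Q, so use the chord formula.
s = (y2 - y1) / (x2 - x1) = (2) / (4) mod 7 = 4
x3 = s^2 - x1 - x2 mod 7 = 4^2 - 2 - 6 = 1
y3 = s (x1 - x3) - y1 mod 7 = 4 * (2 - 1) - 5 = 6

P + Q = (1, 6)


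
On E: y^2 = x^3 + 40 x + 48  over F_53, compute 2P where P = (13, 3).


Doubling: s = (3 x1^2 + a) / (2 y1)
s = (3*13^2 + 40) / (2*3) mod 53 = 47
x3 = s^2 - 2 x1 mod 53 = 47^2 - 2*13 = 10
y3 = s (x1 - x3) - y1 mod 53 = 47 * (13 - 10) - 3 = 32

2P = (10, 32)


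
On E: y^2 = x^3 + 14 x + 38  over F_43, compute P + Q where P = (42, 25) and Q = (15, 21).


P != Q, so use the chord formula.
s = (y2 - y1) / (x2 - x1) = (39) / (16) mod 43 = 32
x3 = s^2 - x1 - x2 mod 43 = 32^2 - 42 - 15 = 21
y3 = s (x1 - x3) - y1 mod 43 = 32 * (42 - 21) - 25 = 2

P + Q = (21, 2)


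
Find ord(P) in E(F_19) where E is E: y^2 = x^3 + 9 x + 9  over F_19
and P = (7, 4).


Compute successive multiples of P until we hit O:
  1P = (7, 4)
  2P = (10, 4)
  3P = (2, 15)
  4P = (8, 2)
  5P = (8, 17)
  6P = (2, 4)
  7P = (10, 15)
  8P = (7, 15)
  ... (continuing to 9P)
  9P = O

ord(P) = 9


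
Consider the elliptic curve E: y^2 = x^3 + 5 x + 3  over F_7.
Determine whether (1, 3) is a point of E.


Check whether y^2 = x^3 + 5 x + 3 (mod 7) for (x, y) = (1, 3).
LHS: y^2 = 3^2 mod 7 = 2
RHS: x^3 + 5 x + 3 = 1^3 + 5*1 + 3 mod 7 = 2
LHS = RHS

Yes, on the curve


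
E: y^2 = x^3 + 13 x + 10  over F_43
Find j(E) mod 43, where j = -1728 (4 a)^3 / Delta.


Delta = -16(4 a^3 + 27 b^2) mod 43 = 17
-1728 * (4 a)^3 = -1728 * (4*13)^3 mod 43 = 16
j = 16 * 17^(-1) mod 43 = 6

j = 6 (mod 43)


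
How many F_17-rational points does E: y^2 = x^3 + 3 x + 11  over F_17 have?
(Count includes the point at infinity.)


For each x in F_17, count y with y^2 = x^3 + 3 x + 11 mod 17:
  x = 1: RHS = 15, y in [7, 10]  -> 2 point(s)
  x = 2: RHS = 8, y in [5, 12]  -> 2 point(s)
  x = 3: RHS = 13, y in [8, 9]  -> 2 point(s)
  x = 4: RHS = 2, y in [6, 11]  -> 2 point(s)
  x = 5: RHS = 15, y in [7, 10]  -> 2 point(s)
  x = 7: RHS = 1, y in [1, 16]  -> 2 point(s)
  x = 9: RHS = 2, y in [6, 11]  -> 2 point(s)
  x = 10: RHS = 4, y in [2, 15]  -> 2 point(s)
  x = 11: RHS = 15, y in [7, 10]  -> 2 point(s)
  x = 14: RHS = 9, y in [3, 14]  -> 2 point(s)
Affine points: 20. Add the point at infinity: total = 21.

#E(F_17) = 21


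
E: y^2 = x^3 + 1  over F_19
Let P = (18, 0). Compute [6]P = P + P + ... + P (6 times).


k = 6 = 110_2 (binary, LSB first: 011)
Double-and-add from P = (18, 0):
  bit 0 = 0: acc unchanged = O
  bit 1 = 1: acc = O + O = O
  bit 2 = 1: acc = O + O = O

6P = O


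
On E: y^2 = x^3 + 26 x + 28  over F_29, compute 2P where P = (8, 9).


Doubling: s = (3 x1^2 + a) / (2 y1)
s = (3*8^2 + 26) / (2*9) mod 29 = 25
x3 = s^2 - 2 x1 mod 29 = 25^2 - 2*8 = 0
y3 = s (x1 - x3) - y1 mod 29 = 25 * (8 - 0) - 9 = 17

2P = (0, 17)


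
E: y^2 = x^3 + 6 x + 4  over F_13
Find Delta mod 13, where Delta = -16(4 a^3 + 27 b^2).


4 a^3 + 27 b^2 = 4*6^3 + 27*4^2 = 864 + 432 = 1296
Delta = -16 * (1296) = -20736
Delta mod 13 = 12

Delta = 12 (mod 13)


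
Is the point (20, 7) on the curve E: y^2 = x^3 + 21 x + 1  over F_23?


Check whether y^2 = x^3 + 21 x + 1 (mod 23) for (x, y) = (20, 7).
LHS: y^2 = 7^2 mod 23 = 3
RHS: x^3 + 21 x + 1 = 20^3 + 21*20 + 1 mod 23 = 3
LHS = RHS

Yes, on the curve


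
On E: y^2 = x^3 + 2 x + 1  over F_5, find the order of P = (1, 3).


Compute successive multiples of P until we hit O:
  1P = (1, 3)
  2P = (3, 2)
  3P = (0, 4)
  4P = (0, 1)
  5P = (3, 3)
  6P = (1, 2)
  7P = O

ord(P) = 7


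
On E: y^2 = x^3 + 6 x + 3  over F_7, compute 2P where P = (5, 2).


Doubling: s = (3 x1^2 + a) / (2 y1)
s = (3*5^2 + 6) / (2*2) mod 7 = 1
x3 = s^2 - 2 x1 mod 7 = 1^2 - 2*5 = 5
y3 = s (x1 - x3) - y1 mod 7 = 1 * (5 - 5) - 2 = 5

2P = (5, 5)


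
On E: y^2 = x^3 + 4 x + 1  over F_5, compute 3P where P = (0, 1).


k = 3 = 11_2 (binary, LSB first: 11)
Double-and-add from P = (0, 1):
  bit 0 = 1: acc = O + (0, 1) = (0, 1)
  bit 1 = 1: acc = (0, 1) + (4, 1) = (1, 4)

3P = (1, 4)


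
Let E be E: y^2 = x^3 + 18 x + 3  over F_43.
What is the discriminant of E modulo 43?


4 a^3 + 27 b^2 = 4*18^3 + 27*3^2 = 23328 + 243 = 23571
Delta = -16 * (23571) = -377136
Delta mod 43 = 17

Delta = 17 (mod 43)


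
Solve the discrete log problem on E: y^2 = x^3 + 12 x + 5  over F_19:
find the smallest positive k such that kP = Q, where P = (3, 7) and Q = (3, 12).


Enumerate multiples of P until we hit Q = (3, 12):
  1P = (3, 7)
  2P = (10, 2)
  3P = (10, 17)
  4P = (3, 12)
Match found at i = 4.

k = 4


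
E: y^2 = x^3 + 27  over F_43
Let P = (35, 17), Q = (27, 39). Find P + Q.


P != Q, so use the chord formula.
s = (y2 - y1) / (x2 - x1) = (22) / (35) mod 43 = 8
x3 = s^2 - x1 - x2 mod 43 = 8^2 - 35 - 27 = 2
y3 = s (x1 - x3) - y1 mod 43 = 8 * (35 - 2) - 17 = 32

P + Q = (2, 32)


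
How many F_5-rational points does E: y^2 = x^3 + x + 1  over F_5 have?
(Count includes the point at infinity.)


For each x in F_5, count y with y^2 = x^3 + 1 x + 1 mod 5:
  x = 0: RHS = 1, y in [1, 4]  -> 2 point(s)
  x = 2: RHS = 1, y in [1, 4]  -> 2 point(s)
  x = 3: RHS = 1, y in [1, 4]  -> 2 point(s)
  x = 4: RHS = 4, y in [2, 3]  -> 2 point(s)
Affine points: 8. Add the point at infinity: total = 9.

#E(F_5) = 9


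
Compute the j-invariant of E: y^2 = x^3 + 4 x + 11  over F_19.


Delta = -16(4 a^3 + 27 b^2) mod 19 = 5
-1728 * (4 a)^3 = -1728 * (4*4)^3 mod 19 = 11
j = 11 * 5^(-1) mod 19 = 6

j = 6 (mod 19)


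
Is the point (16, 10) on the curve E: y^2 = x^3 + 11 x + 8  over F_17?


Check whether y^2 = x^3 + 11 x + 8 (mod 17) for (x, y) = (16, 10).
LHS: y^2 = 10^2 mod 17 = 15
RHS: x^3 + 11 x + 8 = 16^3 + 11*16 + 8 mod 17 = 13
LHS != RHS

No, not on the curve


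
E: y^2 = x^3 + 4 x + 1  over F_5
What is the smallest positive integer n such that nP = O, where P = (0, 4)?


Compute successive multiples of P until we hit O:
  1P = (0, 4)
  2P = (4, 4)
  3P = (1, 1)
  4P = (3, 0)
  5P = (1, 4)
  6P = (4, 1)
  7P = (0, 1)
  8P = O

ord(P) = 8


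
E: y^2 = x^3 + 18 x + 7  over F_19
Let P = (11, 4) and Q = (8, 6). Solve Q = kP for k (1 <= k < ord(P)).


Enumerate multiples of P until we hit Q = (8, 6):
  1P = (11, 4)
  2P = (8, 13)
  3P = (9, 9)
  4P = (10, 3)
  5P = (18, 8)
  6P = (7, 1)
  7P = (17, 1)
  8P = (15, 17)
  9P = (0, 8)
  10P = (13, 14)
  11P = (1, 8)
  12P = (14, 1)
  13P = (14, 18)
  14P = (1, 11)
  15P = (13, 5)
  16P = (0, 11)
  17P = (15, 2)
  18P = (17, 18)
  19P = (7, 18)
  20P = (18, 11)
  21P = (10, 16)
  22P = (9, 10)
  23P = (8, 6)
Match found at i = 23.

k = 23


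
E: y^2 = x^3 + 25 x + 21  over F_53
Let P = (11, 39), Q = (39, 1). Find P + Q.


P != Q, so use the chord formula.
s = (y2 - y1) / (x2 - x1) = (15) / (28) mod 53 = 10
x3 = s^2 - x1 - x2 mod 53 = 10^2 - 11 - 39 = 50
y3 = s (x1 - x3) - y1 mod 53 = 10 * (11 - 50) - 39 = 48

P + Q = (50, 48)


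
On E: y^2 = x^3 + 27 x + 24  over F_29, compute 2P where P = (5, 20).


Doubling: s = (3 x1^2 + a) / (2 y1)
s = (3*5^2 + 27) / (2*20) mod 29 = 4
x3 = s^2 - 2 x1 mod 29 = 4^2 - 2*5 = 6
y3 = s (x1 - x3) - y1 mod 29 = 4 * (5 - 6) - 20 = 5

2P = (6, 5)


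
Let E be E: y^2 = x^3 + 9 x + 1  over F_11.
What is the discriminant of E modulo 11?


4 a^3 + 27 b^2 = 4*9^3 + 27*1^2 = 2916 + 27 = 2943
Delta = -16 * (2943) = -47088
Delta mod 11 = 3

Delta = 3 (mod 11)


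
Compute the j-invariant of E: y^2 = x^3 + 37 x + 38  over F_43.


Delta = -16(4 a^3 + 27 b^2) mod 43 = 14
-1728 * (4 a)^3 = -1728 * (4*37)^3 mod 43 = 39
j = 39 * 14^(-1) mod 43 = 12

j = 12 (mod 43)


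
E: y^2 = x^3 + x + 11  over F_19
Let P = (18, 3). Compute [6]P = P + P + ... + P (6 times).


k = 6 = 110_2 (binary, LSB first: 011)
Double-and-add from P = (18, 3):
  bit 0 = 0: acc unchanged = O
  bit 1 = 1: acc = O + (13, 13) = (13, 13)
  bit 2 = 1: acc = (13, 13) + (16, 0) = (13, 6)

6P = (13, 6)


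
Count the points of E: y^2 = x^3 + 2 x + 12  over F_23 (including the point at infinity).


For each x in F_23, count y with y^2 = x^3 + 2 x + 12 mod 23:
  x = 0: RHS = 12, y in [9, 14]  -> 2 point(s)
  x = 2: RHS = 1, y in [1, 22]  -> 2 point(s)
  x = 5: RHS = 9, y in [3, 20]  -> 2 point(s)
  x = 7: RHS = 1, y in [1, 22]  -> 2 point(s)
  x = 9: RHS = 0, y in [0]  -> 1 point(s)
  x = 11: RHS = 8, y in [10, 13]  -> 2 point(s)
  x = 12: RHS = 16, y in [4, 19]  -> 2 point(s)
  x = 13: RHS = 4, y in [2, 21]  -> 2 point(s)
  x = 14: RHS = 1, y in [1, 22]  -> 2 point(s)
  x = 15: RHS = 13, y in [6, 17]  -> 2 point(s)
  x = 16: RHS = 0, y in [0]  -> 1 point(s)
  x = 19: RHS = 9, y in [3, 20]  -> 2 point(s)
  x = 20: RHS = 2, y in [5, 18]  -> 2 point(s)
  x = 21: RHS = 0, y in [0]  -> 1 point(s)
  x = 22: RHS = 9, y in [3, 20]  -> 2 point(s)
Affine points: 27. Add the point at infinity: total = 28.

#E(F_23) = 28


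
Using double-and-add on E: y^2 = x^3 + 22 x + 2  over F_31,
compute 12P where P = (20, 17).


k = 12 = 1100_2 (binary, LSB first: 0011)
Double-and-add from P = (20, 17):
  bit 0 = 0: acc unchanged = O
  bit 1 = 0: acc unchanged = O
  bit 2 = 1: acc = O + (5, 12) = (5, 12)
  bit 3 = 1: acc = (5, 12) + (15, 7) = (19, 26)

12P = (19, 26)


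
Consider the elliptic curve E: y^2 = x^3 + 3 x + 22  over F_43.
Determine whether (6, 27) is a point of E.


Check whether y^2 = x^3 + 3 x + 22 (mod 43) for (x, y) = (6, 27).
LHS: y^2 = 27^2 mod 43 = 41
RHS: x^3 + 3 x + 22 = 6^3 + 3*6 + 22 mod 43 = 41
LHS = RHS

Yes, on the curve


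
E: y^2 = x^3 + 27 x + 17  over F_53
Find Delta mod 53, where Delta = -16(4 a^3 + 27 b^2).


4 a^3 + 27 b^2 = 4*27^3 + 27*17^2 = 78732 + 7803 = 86535
Delta = -16 * (86535) = -1384560
Delta mod 53 = 12

Delta = 12 (mod 53)


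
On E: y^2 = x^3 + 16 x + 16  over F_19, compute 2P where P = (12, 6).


Doubling: s = (3 x1^2 + a) / (2 y1)
s = (3*12^2 + 16) / (2*6) mod 19 = 12
x3 = s^2 - 2 x1 mod 19 = 12^2 - 2*12 = 6
y3 = s (x1 - x3) - y1 mod 19 = 12 * (12 - 6) - 6 = 9

2P = (6, 9)


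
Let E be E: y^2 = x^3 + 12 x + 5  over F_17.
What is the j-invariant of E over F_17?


Delta = -16(4 a^3 + 27 b^2) mod 17 = 5
-1728 * (4 a)^3 = -1728 * (4*12)^3 mod 17 = 8
j = 8 * 5^(-1) mod 17 = 5

j = 5 (mod 17)


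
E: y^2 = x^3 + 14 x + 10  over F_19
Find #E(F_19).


For each x in F_19, count y with y^2 = x^3 + 14 x + 10 mod 19:
  x = 1: RHS = 6, y in [5, 14]  -> 2 point(s)
  x = 4: RHS = 16, y in [4, 15]  -> 2 point(s)
  x = 6: RHS = 6, y in [5, 14]  -> 2 point(s)
  x = 8: RHS = 7, y in [8, 11]  -> 2 point(s)
  x = 12: RHS = 6, y in [5, 14]  -> 2 point(s)
  x = 14: RHS = 5, y in [9, 10]  -> 2 point(s)
  x = 15: RHS = 4, y in [2, 17]  -> 2 point(s)
  x = 16: RHS = 17, y in [6, 13]  -> 2 point(s)
Affine points: 16. Add the point at infinity: total = 17.

#E(F_19) = 17


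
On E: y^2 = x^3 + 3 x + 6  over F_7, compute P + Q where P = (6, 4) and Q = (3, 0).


P != Q, so use the chord formula.
s = (y2 - y1) / (x2 - x1) = (3) / (4) mod 7 = 6
x3 = s^2 - x1 - x2 mod 7 = 6^2 - 6 - 3 = 6
y3 = s (x1 - x3) - y1 mod 7 = 6 * (6 - 6) - 4 = 3

P + Q = (6, 3)


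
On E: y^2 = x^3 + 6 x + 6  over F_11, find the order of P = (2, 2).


Compute successive multiples of P until we hit O:
  1P = (2, 2)
  2P = (8, 4)
  3P = (6, 4)
  4P = (6, 7)
  5P = (8, 7)
  6P = (2, 9)
  7P = O

ord(P) = 7


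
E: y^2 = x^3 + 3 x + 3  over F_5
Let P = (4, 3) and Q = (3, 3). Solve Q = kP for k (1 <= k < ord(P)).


Enumerate multiples of P until we hit Q = (3, 3):
  1P = (4, 3)
  2P = (3, 3)
Match found at i = 2.

k = 2


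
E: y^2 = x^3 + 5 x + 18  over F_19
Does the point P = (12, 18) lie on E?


Check whether y^2 = x^3 + 5 x + 18 (mod 19) for (x, y) = (12, 18).
LHS: y^2 = 18^2 mod 19 = 1
RHS: x^3 + 5 x + 18 = 12^3 + 5*12 + 18 mod 19 = 1
LHS = RHS

Yes, on the curve


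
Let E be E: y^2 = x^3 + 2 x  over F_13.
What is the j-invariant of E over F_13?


Delta = -16(4 a^3 + 27 b^2) mod 13 = 8
-1728 * (4 a)^3 = -1728 * (4*2)^3 mod 13 = 5
j = 5 * 8^(-1) mod 13 = 12

j = 12 (mod 13)


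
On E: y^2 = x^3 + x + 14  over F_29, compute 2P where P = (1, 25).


Doubling: s = (3 x1^2 + a) / (2 y1)
s = (3*1^2 + 1) / (2*25) mod 29 = 14
x3 = s^2 - 2 x1 mod 29 = 14^2 - 2*1 = 20
y3 = s (x1 - x3) - y1 mod 29 = 14 * (1 - 20) - 25 = 28

2P = (20, 28)


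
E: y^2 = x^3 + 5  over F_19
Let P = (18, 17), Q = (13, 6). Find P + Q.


P != Q, so use the chord formula.
s = (y2 - y1) / (x2 - x1) = (8) / (14) mod 19 = 6
x3 = s^2 - x1 - x2 mod 19 = 6^2 - 18 - 13 = 5
y3 = s (x1 - x3) - y1 mod 19 = 6 * (18 - 5) - 17 = 4

P + Q = (5, 4)


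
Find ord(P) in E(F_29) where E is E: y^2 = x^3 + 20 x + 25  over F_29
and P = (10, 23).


Compute successive multiples of P until we hit O:
  1P = (10, 23)
  2P = (8, 1)
  3P = (16, 27)
  4P = (26, 5)
  5P = (21, 22)
  6P = (4, 16)
  7P = (22, 21)
  8P = (22, 8)
  ... (continuing to 15P)
  15P = O

ord(P) = 15


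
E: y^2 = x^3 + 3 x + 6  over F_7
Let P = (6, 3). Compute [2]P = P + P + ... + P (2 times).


k = 2 = 10_2 (binary, LSB first: 01)
Double-and-add from P = (6, 3):
  bit 0 = 0: acc unchanged = O
  bit 1 = 1: acc = O + (3, 0) = (3, 0)

2P = (3, 0)


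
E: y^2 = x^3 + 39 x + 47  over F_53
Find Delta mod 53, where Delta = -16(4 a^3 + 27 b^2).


4 a^3 + 27 b^2 = 4*39^3 + 27*47^2 = 237276 + 59643 = 296919
Delta = -16 * (296919) = -4750704
Delta mod 53 = 4

Delta = 4 (mod 53)


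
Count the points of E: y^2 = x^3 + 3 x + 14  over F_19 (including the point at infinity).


For each x in F_19, count y with y^2 = x^3 + 3 x + 14 mod 19:
  x = 2: RHS = 9, y in [3, 16]  -> 2 point(s)
  x = 6: RHS = 1, y in [1, 18]  -> 2 point(s)
  x = 7: RHS = 17, y in [6, 13]  -> 2 point(s)
  x = 12: RHS = 11, y in [7, 12]  -> 2 point(s)
  x = 14: RHS = 7, y in [8, 11]  -> 2 point(s)
  x = 16: RHS = 16, y in [4, 15]  -> 2 point(s)
  x = 17: RHS = 0, y in [0]  -> 1 point(s)
Affine points: 13. Add the point at infinity: total = 14.

#E(F_19) = 14


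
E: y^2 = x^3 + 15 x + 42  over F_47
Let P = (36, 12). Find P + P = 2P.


Doubling: s = (3 x1^2 + a) / (2 y1)
s = (3*36^2 + 15) / (2*12) mod 47 = 4
x3 = s^2 - 2 x1 mod 47 = 4^2 - 2*36 = 38
y3 = s (x1 - x3) - y1 mod 47 = 4 * (36 - 38) - 12 = 27

2P = (38, 27)


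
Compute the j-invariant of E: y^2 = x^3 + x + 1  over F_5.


Delta = -16(4 a^3 + 27 b^2) mod 5 = 4
-1728 * (4 a)^3 = -1728 * (4*1)^3 mod 5 = 3
j = 3 * 4^(-1) mod 5 = 2

j = 2 (mod 5)


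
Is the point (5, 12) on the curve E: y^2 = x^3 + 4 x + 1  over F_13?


Check whether y^2 = x^3 + 4 x + 1 (mod 13) for (x, y) = (5, 12).
LHS: y^2 = 12^2 mod 13 = 1
RHS: x^3 + 4 x + 1 = 5^3 + 4*5 + 1 mod 13 = 3
LHS != RHS

No, not on the curve


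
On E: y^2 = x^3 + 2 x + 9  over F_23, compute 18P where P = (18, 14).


k = 18 = 10010_2 (binary, LSB first: 01001)
Double-and-add from P = (18, 14):
  bit 0 = 0: acc unchanged = O
  bit 1 = 1: acc = O + (19, 12) = (19, 12)
  bit 2 = 0: acc unchanged = (19, 12)
  bit 3 = 0: acc unchanged = (19, 12)
  bit 4 = 1: acc = (19, 12) + (4, 14) = (13, 1)

18P = (13, 1)


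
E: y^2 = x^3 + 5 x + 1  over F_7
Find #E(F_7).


For each x in F_7, count y with y^2 = x^3 + 5 x + 1 mod 7:
  x = 0: RHS = 1, y in [1, 6]  -> 2 point(s)
  x = 1: RHS = 0, y in [0]  -> 1 point(s)
  x = 3: RHS = 1, y in [1, 6]  -> 2 point(s)
  x = 4: RHS = 1, y in [1, 6]  -> 2 point(s)
  x = 5: RHS = 4, y in [2, 5]  -> 2 point(s)
  x = 6: RHS = 2, y in [3, 4]  -> 2 point(s)
Affine points: 11. Add the point at infinity: total = 12.

#E(F_7) = 12


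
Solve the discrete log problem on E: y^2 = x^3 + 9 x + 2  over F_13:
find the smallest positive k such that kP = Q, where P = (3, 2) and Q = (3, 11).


Enumerate multiples of P until we hit Q = (3, 11):
  1P = (3, 2)
  2P = (10, 0)
  3P = (3, 11)
Match found at i = 3.

k = 3


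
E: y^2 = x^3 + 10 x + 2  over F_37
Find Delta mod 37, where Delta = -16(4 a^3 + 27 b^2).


4 a^3 + 27 b^2 = 4*10^3 + 27*2^2 = 4000 + 108 = 4108
Delta = -16 * (4108) = -65728
Delta mod 37 = 21

Delta = 21 (mod 37)


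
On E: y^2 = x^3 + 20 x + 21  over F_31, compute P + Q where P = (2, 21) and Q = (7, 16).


P != Q, so use the chord formula.
s = (y2 - y1) / (x2 - x1) = (26) / (5) mod 31 = 30
x3 = s^2 - x1 - x2 mod 31 = 30^2 - 2 - 7 = 23
y3 = s (x1 - x3) - y1 mod 31 = 30 * (2 - 23) - 21 = 0

P + Q = (23, 0)


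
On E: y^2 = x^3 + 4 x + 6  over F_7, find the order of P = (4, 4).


Compute successive multiples of P until we hit O:
  1P = (4, 4)
  2P = (1, 5)
  3P = (6, 6)
  4P = (5, 2)
  5P = (2, 6)
  6P = (2, 1)
  7P = (5, 5)
  8P = (6, 1)
  ... (continuing to 11P)
  11P = O

ord(P) = 11


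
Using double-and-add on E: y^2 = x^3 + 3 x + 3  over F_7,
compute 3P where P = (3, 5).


k = 3 = 11_2 (binary, LSB first: 11)
Double-and-add from P = (3, 5):
  bit 0 = 1: acc = O + (3, 5) = (3, 5)
  bit 1 = 1: acc = (3, 5) + (3, 2) = O

3P = O


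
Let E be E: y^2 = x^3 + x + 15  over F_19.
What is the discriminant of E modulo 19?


4 a^3 + 27 b^2 = 4*1^3 + 27*15^2 = 4 + 6075 = 6079
Delta = -16 * (6079) = -97264
Delta mod 19 = 16

Delta = 16 (mod 19)


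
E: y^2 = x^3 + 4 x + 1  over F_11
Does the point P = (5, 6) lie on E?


Check whether y^2 = x^3 + 4 x + 1 (mod 11) for (x, y) = (5, 6).
LHS: y^2 = 6^2 mod 11 = 3
RHS: x^3 + 4 x + 1 = 5^3 + 4*5 + 1 mod 11 = 3
LHS = RHS

Yes, on the curve


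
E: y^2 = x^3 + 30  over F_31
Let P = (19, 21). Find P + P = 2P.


Doubling: s = (3 x1^2 + a) / (2 y1)
s = (3*19^2 + 0) / (2*21) mod 31 = 28
x3 = s^2 - 2 x1 mod 31 = 28^2 - 2*19 = 2
y3 = s (x1 - x3) - y1 mod 31 = 28 * (19 - 2) - 21 = 21

2P = (2, 21)


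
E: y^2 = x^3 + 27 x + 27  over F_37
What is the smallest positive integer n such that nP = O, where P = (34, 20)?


Compute successive multiples of P until we hit O:
  1P = (34, 20)
  2P = (34, 17)
  3P = O

ord(P) = 3


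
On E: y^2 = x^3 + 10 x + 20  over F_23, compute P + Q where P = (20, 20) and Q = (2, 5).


P != Q, so use the chord formula.
s = (y2 - y1) / (x2 - x1) = (8) / (5) mod 23 = 20
x3 = s^2 - x1 - x2 mod 23 = 20^2 - 20 - 2 = 10
y3 = s (x1 - x3) - y1 mod 23 = 20 * (20 - 10) - 20 = 19

P + Q = (10, 19)


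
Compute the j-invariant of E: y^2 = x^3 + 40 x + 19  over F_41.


Delta = -16(4 a^3 + 27 b^2) mod 41 = 35
-1728 * (4 a)^3 = -1728 * (4*40)^3 mod 41 = 15
j = 15 * 35^(-1) mod 41 = 18

j = 18 (mod 41)


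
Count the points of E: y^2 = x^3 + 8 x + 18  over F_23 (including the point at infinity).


For each x in F_23, count y with y^2 = x^3 + 8 x + 18 mod 23:
  x = 0: RHS = 18, y in [8, 15]  -> 2 point(s)
  x = 1: RHS = 4, y in [2, 21]  -> 2 point(s)
  x = 3: RHS = 0, y in [0]  -> 1 point(s)
  x = 6: RHS = 6, y in [11, 12]  -> 2 point(s)
  x = 7: RHS = 3, y in [7, 16]  -> 2 point(s)
  x = 12: RHS = 2, y in [5, 18]  -> 2 point(s)
  x = 20: RHS = 13, y in [6, 17]  -> 2 point(s)
  x = 22: RHS = 9, y in [3, 20]  -> 2 point(s)
Affine points: 15. Add the point at infinity: total = 16.

#E(F_23) = 16


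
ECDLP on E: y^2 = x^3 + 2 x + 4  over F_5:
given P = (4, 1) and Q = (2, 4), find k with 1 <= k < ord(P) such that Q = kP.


Enumerate multiples of P until we hit Q = (2, 4):
  1P = (4, 1)
  2P = (2, 4)
Match found at i = 2.

k = 2


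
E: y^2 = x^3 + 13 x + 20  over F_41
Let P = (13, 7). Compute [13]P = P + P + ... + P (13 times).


k = 13 = 1101_2 (binary, LSB first: 1011)
Double-and-add from P = (13, 7):
  bit 0 = 1: acc = O + (13, 7) = (13, 7)
  bit 1 = 0: acc unchanged = (13, 7)
  bit 2 = 1: acc = (13, 7) + (21, 40) = (8, 29)
  bit 3 = 1: acc = (8, 29) + (20, 30) = (15, 8)

13P = (15, 8)


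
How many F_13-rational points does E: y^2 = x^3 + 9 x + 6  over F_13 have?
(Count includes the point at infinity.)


For each x in F_13, count y with y^2 = x^3 + 9 x + 6 mod 13:
  x = 1: RHS = 3, y in [4, 9]  -> 2 point(s)
  x = 6: RHS = 3, y in [4, 9]  -> 2 point(s)
  x = 7: RHS = 9, y in [3, 10]  -> 2 point(s)
  x = 9: RHS = 10, y in [6, 7]  -> 2 point(s)
  x = 10: RHS = 4, y in [2, 11]  -> 2 point(s)
  x = 12: RHS = 9, y in [3, 10]  -> 2 point(s)
Affine points: 12. Add the point at infinity: total = 13.

#E(F_13) = 13


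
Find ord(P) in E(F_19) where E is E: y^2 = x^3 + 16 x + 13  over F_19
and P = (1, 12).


Compute successive multiples of P until we hit O:
  1P = (1, 12)
  2P = (17, 7)
  3P = (8, 8)
  4P = (8, 11)
  5P = (17, 12)
  6P = (1, 7)
  7P = O

ord(P) = 7


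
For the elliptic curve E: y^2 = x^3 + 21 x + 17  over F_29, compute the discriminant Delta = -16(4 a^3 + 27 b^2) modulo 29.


4 a^3 + 27 b^2 = 4*21^3 + 27*17^2 = 37044 + 7803 = 44847
Delta = -16 * (44847) = -717552
Delta mod 29 = 24

Delta = 24 (mod 29)


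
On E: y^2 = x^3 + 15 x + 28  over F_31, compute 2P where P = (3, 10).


Doubling: s = (3 x1^2 + a) / (2 y1)
s = (3*3^2 + 15) / (2*10) mod 31 = 30
x3 = s^2 - 2 x1 mod 31 = 30^2 - 2*3 = 26
y3 = s (x1 - x3) - y1 mod 31 = 30 * (3 - 26) - 10 = 13

2P = (26, 13)
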